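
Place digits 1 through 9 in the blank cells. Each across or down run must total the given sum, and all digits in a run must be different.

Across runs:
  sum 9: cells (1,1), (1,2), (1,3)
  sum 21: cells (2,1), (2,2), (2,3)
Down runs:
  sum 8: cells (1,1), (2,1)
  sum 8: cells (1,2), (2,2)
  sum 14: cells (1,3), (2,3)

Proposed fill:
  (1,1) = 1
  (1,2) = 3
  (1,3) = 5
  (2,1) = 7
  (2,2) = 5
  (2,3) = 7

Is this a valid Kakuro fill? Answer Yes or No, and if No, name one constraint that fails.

No — the across run (2,1)–(2,3) sums to 19, not 21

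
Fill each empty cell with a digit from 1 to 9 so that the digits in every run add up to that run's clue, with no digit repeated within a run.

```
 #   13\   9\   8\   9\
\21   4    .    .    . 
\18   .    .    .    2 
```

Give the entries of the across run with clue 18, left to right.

9 1 6 2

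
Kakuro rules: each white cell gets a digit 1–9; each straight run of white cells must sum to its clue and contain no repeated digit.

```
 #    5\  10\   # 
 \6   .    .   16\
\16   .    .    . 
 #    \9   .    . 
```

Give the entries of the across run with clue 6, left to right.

16 in 2 cells must be {7,9}.
The 9 across and the 16 down share only 7, so R3C3 = 7.
R2C3 = 16 − 7 = 9 completes the 16 down.
R3C2 = 9 − 7 = 2 completes the 9 across.
No cell is forced outright now. R1C2 can only be 1 or 5 (the digits allowed by both its 6 across and its 10 down). If R1C2 = 1: then R1C1 would have to be in {5} for the 6 across but in {1,2,3,4} for the 5 down — contradiction. So R1C2 = 5.
R1C1 = 6 − 5 = 1 completes the 6 across.
R2C1 = 5 − 1 = 4 completes the 5 down.
R2C2 = 16 − 13 = 3 completes the 16 across.

1, 5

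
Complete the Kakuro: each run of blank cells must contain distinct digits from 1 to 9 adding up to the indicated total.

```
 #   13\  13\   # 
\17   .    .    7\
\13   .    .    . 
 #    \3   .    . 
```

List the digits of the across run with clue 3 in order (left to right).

2, 1

17 in 2 cells must be {8,9}; 3 in 2 cells must be {1,2}.
Nothing is forced directly, so branch on R1C1, whose candidates are 8 or 9. If R1C1 = 8: that forces R1C2 = 9, R2C1 = 5, R2C2 = 1, after which R2C3 would have to be in {7} for the 13 across but in {1,2,3,4,5,6} for the 7 down — contradiction. So R1C1 = 9.
R1C2 = 17 − 9 = 8 completes the 17 across.
R2C1 = 13 − 9 = 4 completes the 13 down.
No cell is forced outright now. R3C2 can only be 1 or 2 (the digits allowed by both its 3 across and its 13 down). If R3C2 = 1: then R2C2 would have to be in {1,2,3,6,7,8} for the 13 across but in {4} for the 13 down — contradiction. So R3C2 = 2.
R2C2 = 13 − 10 = 3 completes the 13 down.
R2C3 = 13 − 7 = 6 completes the 13 across.
R3C3 = 3 − 2 = 1 completes the 3 across.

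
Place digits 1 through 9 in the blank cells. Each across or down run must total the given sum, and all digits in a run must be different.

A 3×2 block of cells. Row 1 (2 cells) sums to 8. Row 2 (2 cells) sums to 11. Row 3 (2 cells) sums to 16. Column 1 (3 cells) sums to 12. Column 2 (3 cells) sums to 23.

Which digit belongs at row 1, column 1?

16 in 2 cells must be {7,9}; 23 in 3 cells must be {6,8,9}.
The 8 across and the 23 down share only 6, so (1,2) = 6.
Given what's placed, (3,2) must be 9 to fit the 16 across and 23 down.
(1,1) = 8 − 6 = 2 completes the 8 across.
(2,2) = 23 − 15 = 8 completes the 23 down.
(3,1) = 16 − 9 = 7 completes the 16 across.
(2,1) = 11 − 8 = 3 completes the 11 across.

2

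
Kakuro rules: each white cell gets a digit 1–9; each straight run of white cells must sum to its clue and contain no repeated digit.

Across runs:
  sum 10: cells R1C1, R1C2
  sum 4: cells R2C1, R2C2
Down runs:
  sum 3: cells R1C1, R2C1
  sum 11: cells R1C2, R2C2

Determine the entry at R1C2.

8

4 in 2 cells must be {1,3}; 3 in 2 cells must be {1,2}.
The 4 across and the 3 down share only 1, so R2C1 = 1.
R2C2 = 4 − 1 = 3 completes the 4 across.
R1C1 = 3 − 1 = 2 completes the 3 down.
R1C2 = 10 − 2 = 8 completes the 10 across.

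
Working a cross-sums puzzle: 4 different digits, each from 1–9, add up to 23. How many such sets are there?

4 distinct digits from 1–9 sum between 10 and 30.

9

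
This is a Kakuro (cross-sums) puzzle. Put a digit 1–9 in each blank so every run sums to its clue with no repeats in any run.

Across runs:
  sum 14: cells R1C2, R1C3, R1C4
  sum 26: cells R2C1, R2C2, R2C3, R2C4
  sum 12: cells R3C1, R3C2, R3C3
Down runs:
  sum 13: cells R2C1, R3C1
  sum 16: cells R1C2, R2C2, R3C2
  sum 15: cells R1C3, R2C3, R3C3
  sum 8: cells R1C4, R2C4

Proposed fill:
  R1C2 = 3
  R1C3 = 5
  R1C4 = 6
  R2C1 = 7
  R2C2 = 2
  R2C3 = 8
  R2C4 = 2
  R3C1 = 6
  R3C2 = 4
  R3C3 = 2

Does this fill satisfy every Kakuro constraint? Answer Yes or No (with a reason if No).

No — the down run R1C2–R3C2 sums to 9, not 16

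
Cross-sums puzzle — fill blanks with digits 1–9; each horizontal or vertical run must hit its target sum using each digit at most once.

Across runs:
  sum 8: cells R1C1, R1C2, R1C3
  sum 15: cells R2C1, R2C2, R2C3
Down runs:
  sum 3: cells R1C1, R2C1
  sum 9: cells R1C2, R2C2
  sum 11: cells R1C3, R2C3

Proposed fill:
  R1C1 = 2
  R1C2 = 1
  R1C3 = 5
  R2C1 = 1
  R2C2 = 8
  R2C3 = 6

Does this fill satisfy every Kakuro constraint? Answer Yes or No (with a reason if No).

Yes

Across: 2+1+5=8; 1+8+6=15. Down: 2+1=3; 1+8=9; 5+6=11. No digit repeats within any run.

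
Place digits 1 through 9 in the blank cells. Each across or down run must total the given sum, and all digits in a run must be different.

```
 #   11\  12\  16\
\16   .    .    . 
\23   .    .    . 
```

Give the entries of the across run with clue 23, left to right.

6 8 9

23 in 3 cells must be {6,8,9}; 16 in 2 cells must be {7,9}.
The 23 across and the 16 down share only 9, so R2C3 = 9.
R1C3 = 16 − 9 = 7 completes the 16 down.
Given what's placed, R2C2 must be 8 to fit the 23 across and 12 down.
R1C2 = 12 − 8 = 4 completes the 12 down.
R2C1 = 23 − 17 = 6 completes the 23 across.
R1C1 = 16 − 11 = 5 completes the 16 across.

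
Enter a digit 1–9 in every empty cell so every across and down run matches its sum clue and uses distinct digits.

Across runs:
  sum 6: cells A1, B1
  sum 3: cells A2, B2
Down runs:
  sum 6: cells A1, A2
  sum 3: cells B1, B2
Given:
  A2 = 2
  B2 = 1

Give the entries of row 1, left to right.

4, 2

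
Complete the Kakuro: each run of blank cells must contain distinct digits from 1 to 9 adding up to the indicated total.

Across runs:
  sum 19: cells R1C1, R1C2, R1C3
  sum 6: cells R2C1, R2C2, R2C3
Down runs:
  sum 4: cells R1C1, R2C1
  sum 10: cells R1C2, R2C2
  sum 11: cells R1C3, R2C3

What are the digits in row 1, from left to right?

6 in 3 cells must be {1,2,3}; 4 in 2 cells must be {1,3}.
The 19 across and the 4 down share only 3, so R1C1 = 3.
R2C1 = 4 − 3 = 1 completes the 4 down.
Nothing is forced directly, so branch on R2C2, whose candidates are 2 or 3. If R2C2 = 2: then R1C2 would have to be in {7,9} for the 19 across but in {8} for the 10 down — contradiction. So R2C2 = 3.
R1C2 = 10 − 3 = 7 completes the 10 down.
R1C3 = 19 − 10 = 9 completes the 19 across.
R2C3 = 6 − 4 = 2 completes the 6 across.

3, 7, 9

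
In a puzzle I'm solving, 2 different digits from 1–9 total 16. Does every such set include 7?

The only way to make 16 from 2 distinct digits is {7,9}, which contains 7.

Yes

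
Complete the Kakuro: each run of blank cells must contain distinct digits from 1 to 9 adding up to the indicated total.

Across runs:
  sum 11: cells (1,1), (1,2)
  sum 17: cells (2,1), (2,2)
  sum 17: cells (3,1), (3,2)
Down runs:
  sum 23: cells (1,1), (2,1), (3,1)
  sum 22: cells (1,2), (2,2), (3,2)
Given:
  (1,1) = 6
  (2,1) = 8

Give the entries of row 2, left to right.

17 in 2 cells must be {8,9}; 23 in 3 cells must be {6,8,9}.
(1,2) = 11 − 6 = 5 completes the 11 across.
(2,2) = 17 − 8 = 9 completes the 17 across.
(3,1) = 23 − 14 = 9 completes the 23 down.
(3,2) = 17 − 9 = 8 completes the 17 across.

8 9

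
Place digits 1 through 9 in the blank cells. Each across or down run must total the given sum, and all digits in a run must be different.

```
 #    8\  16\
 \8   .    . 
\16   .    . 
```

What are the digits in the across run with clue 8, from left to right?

16 in 2 cells must be {7,9}.
The 8 across and the 16 down share only 7, so R1C2 = 7.
The 16 across and the 8 down share only 7, so R2C1 = 7.
R2C2 = 16 − 7 = 9 completes the 16 across.
R1C1 = 8 − 7 = 1 completes the 8 across.

1, 7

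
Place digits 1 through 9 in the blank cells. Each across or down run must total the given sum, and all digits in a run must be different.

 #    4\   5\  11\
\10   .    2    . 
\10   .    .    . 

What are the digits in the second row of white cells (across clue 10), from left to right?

4 in 2 cells must be {1,3}.
R2C2 = 5 − 2 = 3 completes the 5 down.
Given what's placed, R2C1 must be 1 to fit the 10 across and 4 down.
R2C3 = 10 − 4 = 6 completes the 10 across.
R1C1 = 4 − 1 = 3 completes the 4 down.
R1C3 = 10 − 5 = 5 completes the 10 across.

1 3 6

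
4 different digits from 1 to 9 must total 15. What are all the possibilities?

4 distinct digits from 1–9 sum between 10 and 30.

{1,2,3,9}; {1,2,4,8}; {1,2,5,7}; {1,3,4,7}; {1,3,5,6}; {2,3,4,6}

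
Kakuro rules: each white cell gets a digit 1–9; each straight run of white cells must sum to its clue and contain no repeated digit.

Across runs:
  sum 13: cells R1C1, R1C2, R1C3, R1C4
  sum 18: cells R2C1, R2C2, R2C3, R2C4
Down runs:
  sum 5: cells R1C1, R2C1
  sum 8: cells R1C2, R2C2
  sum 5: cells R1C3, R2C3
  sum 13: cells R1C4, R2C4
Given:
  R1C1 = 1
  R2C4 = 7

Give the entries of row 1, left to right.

1, 2, 4, 6

R1C4 = 13 − 7 = 6 completes the 13 down.
R2C1 = 5 − 1 = 4 completes the 5 down.
R1C2 = 2: the only remaining digit allowed by both the 13 across and the 8 down.
R1C3 = 13 − 9 = 4 completes the 13 across.
R2C2 = 8 − 2 = 6 completes the 8 down.
R2C3 = 18 − 17 = 1 completes the 18 across.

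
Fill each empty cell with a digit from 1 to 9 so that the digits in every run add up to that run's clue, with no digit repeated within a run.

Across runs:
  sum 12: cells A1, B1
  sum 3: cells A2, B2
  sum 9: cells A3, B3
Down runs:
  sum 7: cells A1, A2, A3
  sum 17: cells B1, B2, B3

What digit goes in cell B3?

7

3 in 2 cells must be {1,2}; 7 in 3 cells must be {1,2,4}.
The 12 across and the 7 down share only 4, so A1 = 4.
B1 = 12 − 4 = 8 completes the 12 across.
Given what's placed, B2 must be 2 to fit the 3 across and 17 down.
B3 = 17 − 10 = 7 completes the 17 down.
A2 = 3 − 2 = 1 completes the 3 across.
A3 = 9 − 7 = 2 completes the 9 across.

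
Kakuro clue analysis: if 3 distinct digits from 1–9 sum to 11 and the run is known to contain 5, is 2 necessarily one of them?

The only way to make 11 from 3 distinct digits under that restriction is {2,4,5}, which contains 2.

Yes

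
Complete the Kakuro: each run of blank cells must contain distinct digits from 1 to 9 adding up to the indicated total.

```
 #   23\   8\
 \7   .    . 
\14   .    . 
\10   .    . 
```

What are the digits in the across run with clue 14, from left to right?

9, 5

23 in 3 cells must be {6,8,9}.
The 7 across and the 23 down share only 6, so R1C1 = 6.
R1C2 = 7 − 6 = 1 completes the 7 across.
Given what's placed, R2C2 must be 5 to fit the 14 across and 8 down.
R3C2 = 8 − 6 = 2 completes the 8 down.
R2C1 = 14 − 5 = 9 completes the 14 across.
R3C1 = 10 − 2 = 8 completes the 10 across.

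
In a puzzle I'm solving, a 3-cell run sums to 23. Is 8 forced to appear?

Yes

The only way to make 23 from 3 distinct digits is {6,8,9}, which contains 8.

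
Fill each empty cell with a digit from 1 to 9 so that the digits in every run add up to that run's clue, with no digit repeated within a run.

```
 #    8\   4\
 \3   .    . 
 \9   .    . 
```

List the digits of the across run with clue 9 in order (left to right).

6 3

3 in 2 cells must be {1,2}; 4 in 2 cells must be {1,3}.
The 3 across and the 4 down share only 1, so R1C2 = 1.
R2C2 = 4 − 1 = 3 completes the 4 down.
R1C1 = 3 − 1 = 2 completes the 3 across.
R2C1 = 9 − 3 = 6 completes the 9 across.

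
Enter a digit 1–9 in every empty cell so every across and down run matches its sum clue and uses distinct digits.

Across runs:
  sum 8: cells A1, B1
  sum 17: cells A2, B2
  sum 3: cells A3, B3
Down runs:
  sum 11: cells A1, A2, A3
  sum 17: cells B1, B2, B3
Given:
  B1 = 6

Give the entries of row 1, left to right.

2 6

17 in 2 cells must be {8,9}; 3 in 2 cells must be {1,2}.
A1 = 8 − 6 = 2 completes the 8 across.
Given what's placed, A2 must be 8 to fit the 17 across and 11 down.
B2 = 17 − 8 = 9 completes the 17 across.
A3 = 11 − 10 = 1 completes the 11 down.
B3 = 3 − 1 = 2 completes the 3 across.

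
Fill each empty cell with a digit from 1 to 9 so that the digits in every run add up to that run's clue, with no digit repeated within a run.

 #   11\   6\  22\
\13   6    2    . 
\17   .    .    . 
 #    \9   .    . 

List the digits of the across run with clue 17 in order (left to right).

6 in 3 cells must be {1,2,3}.
R1C3 = 13 − 8 = 5 completes the 13 across.
R2C1 = 11 − 6 = 5 completes the 11 down.
Given what's placed, R2C2 must be 3 to fit the 17 across and 6 down.
R2C3 = 17 − 8 = 9 completes the 17 across.
R3C2 = 6 − 5 = 1 completes the 6 down.
R3C3 = 9 − 1 = 8 completes the 9 across.

5 3 9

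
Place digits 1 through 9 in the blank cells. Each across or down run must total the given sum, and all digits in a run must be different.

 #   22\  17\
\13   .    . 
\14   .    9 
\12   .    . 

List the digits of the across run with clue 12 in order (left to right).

R2C1 = 14 − 9 = 5 completes the 14 across.
No cell is forced outright now. R1C1 can only be 8 or 9 (the digits allowed by both its 13 across and its 22 down). If R1C1 = 9: then R1C2 would have to be in {4} for the 13 across but in {1,2,3,5,6,7} for the 17 down — contradiction. So R1C1 = 8.
R1C2 = 13 − 8 = 5 completes the 13 across.
R3C1 = 22 − 13 = 9 completes the 22 down.
R3C2 = 12 − 9 = 3 completes the 12 across.

9 3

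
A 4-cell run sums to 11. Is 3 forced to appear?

Yes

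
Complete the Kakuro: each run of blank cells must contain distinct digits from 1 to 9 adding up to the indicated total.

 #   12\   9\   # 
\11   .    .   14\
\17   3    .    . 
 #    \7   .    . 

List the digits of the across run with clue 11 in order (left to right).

9 2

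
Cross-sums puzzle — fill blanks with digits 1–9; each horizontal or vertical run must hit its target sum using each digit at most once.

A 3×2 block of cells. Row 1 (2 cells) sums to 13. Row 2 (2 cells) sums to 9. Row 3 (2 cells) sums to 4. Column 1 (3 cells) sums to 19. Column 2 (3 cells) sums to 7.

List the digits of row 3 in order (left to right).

3, 1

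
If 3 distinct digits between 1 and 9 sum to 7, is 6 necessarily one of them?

No

The only way to make 7 from 3 distinct digits is {1,2,4}, which does not contain 6.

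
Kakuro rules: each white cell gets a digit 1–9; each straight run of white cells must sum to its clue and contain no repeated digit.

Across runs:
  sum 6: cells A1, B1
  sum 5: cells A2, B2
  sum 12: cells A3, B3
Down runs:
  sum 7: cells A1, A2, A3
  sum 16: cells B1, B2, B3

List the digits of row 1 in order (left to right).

1 5

7 in 3 cells must be {1,2,4}.
The 12 across and the 7 down share only 4, so A3 = 4.
B3 = 12 − 4 = 8 completes the 12 across.
Nothing is forced directly, so branch on A1, whose candidates are 1 or 2. If A1 = 2: then B1 would have to be in {4} for the 6 across but in {1,2,3,5,6,7} for the 16 down — contradiction. So A1 = 1.
B1 = 6 − 1 = 5 completes the 6 across.
A2 = 7 − 5 = 2 completes the 7 down.
B2 = 5 − 2 = 3 completes the 5 across.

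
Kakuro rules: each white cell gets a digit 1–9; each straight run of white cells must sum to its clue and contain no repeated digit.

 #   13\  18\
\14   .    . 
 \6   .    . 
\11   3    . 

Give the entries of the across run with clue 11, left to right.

R3C2 = 11 − 3 = 8 completes the 11 across.
Nothing is forced directly, so branch on R1C2, whose candidates are 6 or 9. If R1C2 = 9: then R1C1 would have to be in {5} for the 14 across but in {1,2,4,6,8,9} for the 13 down — contradiction. So R1C2 = 6.
R1C1 = 14 − 6 = 8 completes the 14 across.
R2C1 = 13 − 11 = 2 completes the 13 down.
R2C2 = 6 − 2 = 4 completes the 6 across.

3, 8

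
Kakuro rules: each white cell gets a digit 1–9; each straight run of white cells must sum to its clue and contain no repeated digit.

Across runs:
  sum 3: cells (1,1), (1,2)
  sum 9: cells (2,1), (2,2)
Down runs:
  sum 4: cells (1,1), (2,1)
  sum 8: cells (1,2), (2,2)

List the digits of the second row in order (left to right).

3 6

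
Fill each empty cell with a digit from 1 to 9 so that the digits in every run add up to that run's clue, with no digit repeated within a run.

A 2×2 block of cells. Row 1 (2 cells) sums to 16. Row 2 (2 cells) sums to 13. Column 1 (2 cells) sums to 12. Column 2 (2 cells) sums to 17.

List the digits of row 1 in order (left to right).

7 9

16 in 2 cells must be {7,9}; 17 in 2 cells must be {8,9}.
The 16 across and the 17 down share only 9, so (1,2) = 9.
(2,2) = 17 − 9 = 8 completes the 17 down.
(1,1) = 16 − 9 = 7 completes the 16 across.
(2,1) = 13 − 8 = 5 completes the 13 across.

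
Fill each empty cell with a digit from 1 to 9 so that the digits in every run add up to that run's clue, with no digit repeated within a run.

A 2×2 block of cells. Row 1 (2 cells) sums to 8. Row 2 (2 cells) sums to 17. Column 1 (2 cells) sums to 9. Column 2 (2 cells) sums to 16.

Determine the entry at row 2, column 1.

8

17 in 2 cells must be {8,9}; 16 in 2 cells must be {7,9}.
The 8 across and the 16 down share only 7, so (1,2) = 7.
The 17 across and the 9 down share only 8, so (2,1) = 8.
(2,2) = 17 − 8 = 9 completes the 17 across.
(1,1) = 8 − 7 = 1 completes the 8 across.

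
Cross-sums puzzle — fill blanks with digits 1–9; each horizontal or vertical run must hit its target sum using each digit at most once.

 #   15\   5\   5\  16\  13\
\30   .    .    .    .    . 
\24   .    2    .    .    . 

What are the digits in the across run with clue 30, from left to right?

16 in 2 cells must be {7,9}.
R1C2 = 5 − 2 = 3 completes the 5 down.
R1C3 = 4: the only remaining digit allowed by both the 30 across and the 5 down.
Given what's placed, R1C4 must be 9 to fit the 30 across and 16 down.
R2C3 = 5 − 4 = 1 completes the 5 down.
R2C4 = 16 − 9 = 7 completes the 16 down.
Nothing is forced directly, so branch on R1C1, whose candidates are 6 or 8. If R1C1 = 8: that forces R1C5 = 6, after which R2C1 would have to be in {5,6,8,9} for the 24 across but in {7} for the 15 down — contradiction. So R1C1 = 6.
R1C5 = 30 − 22 = 8 completes the 30 across.

6 3 4 9 8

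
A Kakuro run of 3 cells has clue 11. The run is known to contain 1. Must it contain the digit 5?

No

Counterexample: {1,2,8} sums to 11 under that restriction without using 5.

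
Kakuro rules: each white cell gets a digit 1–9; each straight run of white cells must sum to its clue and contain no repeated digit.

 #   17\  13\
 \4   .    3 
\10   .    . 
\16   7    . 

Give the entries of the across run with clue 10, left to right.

9, 1

4 in 2 cells must be {1,3}; 16 in 2 cells must be {7,9}.
R1C1 = 4 − 3 = 1 completes the 4 across.
R2C1 = 17 − 8 = 9 completes the 17 down.
R2C2 = 10 − 9 = 1 completes the 10 across.
R3C2 = 16 − 7 = 9 completes the 16 across.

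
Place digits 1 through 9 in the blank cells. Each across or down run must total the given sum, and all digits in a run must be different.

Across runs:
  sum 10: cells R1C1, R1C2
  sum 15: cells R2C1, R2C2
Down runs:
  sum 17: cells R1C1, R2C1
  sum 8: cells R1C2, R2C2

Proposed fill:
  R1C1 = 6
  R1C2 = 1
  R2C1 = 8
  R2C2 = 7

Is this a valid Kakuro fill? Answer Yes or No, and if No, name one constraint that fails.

No — the down run R1C1–R2C1 sums to 14, not 17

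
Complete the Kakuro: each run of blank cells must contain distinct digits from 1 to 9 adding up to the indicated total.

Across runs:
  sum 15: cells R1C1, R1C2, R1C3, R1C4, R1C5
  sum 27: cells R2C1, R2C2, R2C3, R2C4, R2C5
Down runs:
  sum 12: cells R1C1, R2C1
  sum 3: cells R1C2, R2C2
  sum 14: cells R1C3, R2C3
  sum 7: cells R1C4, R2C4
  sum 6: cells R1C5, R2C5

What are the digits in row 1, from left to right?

4, 2, 5, 3, 1

15 in 5 cells must be {1,2,3,4,5}; 3 in 2 cells must be {1,2}.
Only 5 fits R1C3 under both its across sum 15 and down sum 14.
R2C3 = 14 − 5 = 9 completes the 14 down.
Nothing is forced directly, so branch on R1C1, whose candidates are 3 or 4. If R1C1 = 3: then R2C1 would have to be in {1,2,3,4,5,6,7,8} for the 27 across but in {9} for the 12 down — contradiction. So R1C1 = 4.
R2C1 = 12 − 4 = 8 completes the 12 down.
No cell is forced outright now. R1C2 can only be 1 or 2 (the digits allowed by both its 15 across and its 3 down). If R1C2 = 1: that forces R1C5 = 2, R2C2 = 2, after which R2C5 would have to be in {1,3,5,7} for the 27 across but in {4} for the 6 down — contradiction. So R1C2 = 2.
Given what's placed, R1C5 must be 1 to fit the 15 across and 6 down.
R2C2 = 3 − 2 = 1 completes the 3 down.
R2C5 = 6 − 1 = 5 completes the 6 down.
R1C4 = 15 − 12 = 3 completes the 15 across.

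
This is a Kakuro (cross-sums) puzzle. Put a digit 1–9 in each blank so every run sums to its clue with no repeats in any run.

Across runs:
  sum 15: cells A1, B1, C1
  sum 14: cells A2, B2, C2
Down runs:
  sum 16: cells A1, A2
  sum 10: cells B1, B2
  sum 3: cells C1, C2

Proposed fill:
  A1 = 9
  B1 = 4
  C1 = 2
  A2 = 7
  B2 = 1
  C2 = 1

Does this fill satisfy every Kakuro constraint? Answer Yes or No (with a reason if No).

No — the across run A2–C2 sums to 9, not 14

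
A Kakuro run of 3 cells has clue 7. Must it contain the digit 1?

The only way to make 7 from 3 distinct digits is {1,2,4}, which contains 1.

Yes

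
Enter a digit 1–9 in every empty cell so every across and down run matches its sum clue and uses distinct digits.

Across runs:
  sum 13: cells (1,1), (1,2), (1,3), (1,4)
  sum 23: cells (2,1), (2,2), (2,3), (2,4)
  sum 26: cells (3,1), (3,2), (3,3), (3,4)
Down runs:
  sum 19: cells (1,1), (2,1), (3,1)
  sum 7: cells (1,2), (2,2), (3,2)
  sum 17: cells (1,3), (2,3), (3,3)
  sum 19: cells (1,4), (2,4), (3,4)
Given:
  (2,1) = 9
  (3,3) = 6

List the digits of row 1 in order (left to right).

3, 1, 7, 2

7 in 3 cells must be {1,2,4}.
(3,2) = 4: the only remaining digit allowed by both the 26 across and the 7 down.
Given what's placed, (3,1) must be 7 to fit the 26 across and 19 down.
(3,4) = 26 − 17 = 9 completes the 26 across.
(1,1) = 19 − 16 = 3 completes the 19 down.
No cell is forced outright now. (1,2) can only be 1 or 2 (the digits allowed by both its 13 across and its 7 down). If (1,2) = 2: that forces (1,3) = 7, after which (1,4) would have to be in {1} for the 13 across but in {2,3,4,6,7,8} for the 19 down — contradiction. So (1,2) = 1.
(2,2) = 7 − 5 = 2 completes the 7 down.
Nothing is forced directly, so branch on (2,4), whose candidates are 4 or 7 or 8. If (2,4) = 4: then (1,4) would have to be in {2,4,5,7} for the 13 across but in {6} for the 19 down — contradiction. If (2,4) = 7: then (1,4) would have to be in {2,4,5,7} for the 13 across but in {3} for the 19 down — contradiction. So (2,4) = 8.
(1,4) = 19 − 17 = 2 completes the 19 down.
(2,3) = 23 − 19 = 4 completes the 23 across.
(1,3) = 13 − 6 = 7 completes the 13 across.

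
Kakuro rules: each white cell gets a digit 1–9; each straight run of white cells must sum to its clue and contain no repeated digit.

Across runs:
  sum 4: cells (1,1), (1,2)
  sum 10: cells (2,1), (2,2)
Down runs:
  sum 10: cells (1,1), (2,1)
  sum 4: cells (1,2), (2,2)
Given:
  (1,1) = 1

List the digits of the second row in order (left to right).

9 1

4 in 2 cells must be {1,3}.
(1,2) = 4 − 1 = 3 completes the 4 across.
(2,1) = 10 − 1 = 9 completes the 10 down.
(2,2) = 10 − 9 = 1 completes the 10 across.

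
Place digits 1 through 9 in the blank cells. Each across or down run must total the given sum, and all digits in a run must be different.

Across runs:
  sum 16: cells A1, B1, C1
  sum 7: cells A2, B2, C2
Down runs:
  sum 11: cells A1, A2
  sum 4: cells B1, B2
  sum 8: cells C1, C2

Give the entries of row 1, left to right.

7 in 3 cells must be {1,2,4}; 4 in 2 cells must be {1,3}.
The 7 across and the 4 down share only 1, so B2 = 1.
Given what's placed, C2 must be 2 to fit the 7 across and 8 down.
B1 = 4 − 1 = 3 completes the 4 down.
C1 = 8 − 2 = 6 completes the 8 down.
A2 = 7 − 3 = 4 completes the 7 across.
A1 = 16 − 9 = 7 completes the 16 across.

7 3 6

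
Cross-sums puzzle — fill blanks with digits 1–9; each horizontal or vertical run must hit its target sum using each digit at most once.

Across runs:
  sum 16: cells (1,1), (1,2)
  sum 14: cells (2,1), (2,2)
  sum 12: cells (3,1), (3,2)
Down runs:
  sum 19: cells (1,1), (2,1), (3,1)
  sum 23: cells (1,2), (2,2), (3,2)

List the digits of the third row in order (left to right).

16 in 2 cells must be {7,9}; 23 in 3 cells must be {6,8,9}.
The 16 across and the 23 down share only 9, so (1,2) = 9.
Given what's placed, (3,2) must be 8 to fit the 12 across and 23 down.
(1,1) = 16 − 9 = 7 completes the 16 across.
(2,2) = 23 − 17 = 6 completes the 23 down.
(3,1) = 12 − 8 = 4 completes the 12 across.
(2,1) = 14 − 6 = 8 completes the 14 across.

4 8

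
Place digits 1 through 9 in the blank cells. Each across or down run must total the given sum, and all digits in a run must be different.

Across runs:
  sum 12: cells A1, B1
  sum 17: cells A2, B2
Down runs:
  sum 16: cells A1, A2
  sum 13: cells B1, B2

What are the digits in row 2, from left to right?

9 8

17 in 2 cells must be {8,9}; 16 in 2 cells must be {7,9}.
The 17 across and the 16 down share only 9, so A2 = 9.
B2 = 17 − 9 = 8 completes the 17 across.
A1 = 16 − 9 = 7 completes the 16 down.
B1 = 12 − 7 = 5 completes the 12 across.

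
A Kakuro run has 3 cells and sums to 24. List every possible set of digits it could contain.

{7,8,9}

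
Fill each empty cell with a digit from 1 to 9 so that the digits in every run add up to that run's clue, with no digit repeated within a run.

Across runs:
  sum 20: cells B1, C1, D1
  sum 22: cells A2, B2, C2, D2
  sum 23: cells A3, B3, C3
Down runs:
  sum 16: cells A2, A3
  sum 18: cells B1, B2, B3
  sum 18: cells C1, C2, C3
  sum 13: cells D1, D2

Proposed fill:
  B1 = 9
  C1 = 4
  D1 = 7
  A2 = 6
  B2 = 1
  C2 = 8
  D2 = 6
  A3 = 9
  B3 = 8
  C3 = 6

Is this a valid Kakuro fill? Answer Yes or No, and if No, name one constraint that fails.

No — the across run A2–D2 sums to 21, not 22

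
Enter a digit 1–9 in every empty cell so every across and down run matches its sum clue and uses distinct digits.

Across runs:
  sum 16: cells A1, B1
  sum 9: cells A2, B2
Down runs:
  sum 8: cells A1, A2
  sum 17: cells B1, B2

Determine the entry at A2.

16 in 2 cells must be {7,9}; 17 in 2 cells must be {8,9}.
The 16 across and the 8 down share only 7, so A1 = 7.
B1 = 16 − 7 = 9 completes the 16 across.
A2 = 8 − 7 = 1 completes the 8 down.
B2 = 9 − 1 = 8 completes the 9 across.

1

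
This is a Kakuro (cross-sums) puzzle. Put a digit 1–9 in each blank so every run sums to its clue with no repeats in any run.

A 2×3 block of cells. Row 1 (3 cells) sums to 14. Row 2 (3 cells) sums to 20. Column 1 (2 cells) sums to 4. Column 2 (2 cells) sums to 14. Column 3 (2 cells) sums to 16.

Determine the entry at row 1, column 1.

1

4 in 2 cells must be {1,3}; 16 in 2 cells must be {7,9}.
The 20 across and the 4 down share only 3, so (2,1) = 3.
Given what's placed, (2,3) must be 9 to fit the 20 across and 16 down.
(1,1) = 4 − 3 = 1 completes the 4 down.
(1,3) = 16 − 9 = 7 completes the 16 down.
(2,2) = 20 − 12 = 8 completes the 20 across.
(1,2) = 14 − 8 = 6 completes the 14 across.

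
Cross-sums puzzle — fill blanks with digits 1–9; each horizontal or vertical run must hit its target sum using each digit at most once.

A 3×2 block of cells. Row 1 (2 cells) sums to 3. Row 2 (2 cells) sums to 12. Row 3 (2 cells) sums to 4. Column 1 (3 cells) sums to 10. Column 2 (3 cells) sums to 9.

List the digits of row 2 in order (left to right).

3 in 2 cells must be {1,2}; 4 in 2 cells must be {1,3}.
Nothing is forced directly, so branch on (3,1), whose candidates are 1 or 3. If (3,1) = 3: that forces (2,1) = 5, after which (2,2) would have to be in {7} for the 12 across but in {1,2,3,4,5,6} for the 9 down — contradiction. So (3,1) = 1.
Given what's placed, (1,1) must be 2 to fit the 3 across and 10 down.
(1,2) = 3 − 2 = 1 completes the 3 across.
(2,1) = 10 − 3 = 7 completes the 10 down.
(2,2) = 12 − 7 = 5 completes the 12 across.
(3,2) = 4 − 1 = 3 completes the 4 across.

7 5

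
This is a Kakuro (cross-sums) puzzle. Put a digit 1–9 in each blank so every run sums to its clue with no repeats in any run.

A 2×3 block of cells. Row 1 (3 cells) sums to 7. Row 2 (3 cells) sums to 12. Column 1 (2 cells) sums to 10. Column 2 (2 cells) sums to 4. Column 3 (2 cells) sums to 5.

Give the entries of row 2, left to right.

8 3 1

7 in 3 cells must be {1,2,4}; 4 in 2 cells must be {1,3}.
The 7 across and the 4 down share only 1, so (1,2) = 1.
(2,2) = 4 − 1 = 3 completes the 4 down.
Nothing is forced directly, so branch on (1,1), whose candidates are 2 or 4. If (1,1) = 4: that forces (1,3) = 2, after which (2,1) would have to be in {1,2,4,5,7,8} for the 12 across but in {6} for the 10 down — contradiction. So (1,1) = 2.
(1,3) = 7 − 3 = 4 completes the 7 across.
(2,1) = 10 − 2 = 8 completes the 10 down.
(2,3) = 12 − 11 = 1 completes the 12 across.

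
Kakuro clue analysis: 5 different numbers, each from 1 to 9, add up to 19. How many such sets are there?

5 distinct digits from 1–9 sum between 15 and 35.
Enumerating: {1,2,3,4,9}, {1,2,3,5,8}, {1,2,3,6,7}, {1,2,4,5,7}, {1,3,4,5,6}.

5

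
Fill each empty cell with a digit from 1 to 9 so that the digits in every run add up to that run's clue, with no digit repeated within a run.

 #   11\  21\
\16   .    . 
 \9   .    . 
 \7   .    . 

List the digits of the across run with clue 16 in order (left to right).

7 9

16 in 2 cells must be {7,9}.
The 16 across and the 11 down share only 7, so R1C1 = 7.
R1C2 = 16 − 7 = 9 completes the 16 across.
Nothing is forced directly, so branch on R2C1, whose candidates are 1 or 3. If R2C1 = 3: then R2C2 would have to be in {6} for the 9 across but in {4,5,7,8} for the 21 down — contradiction. So R2C1 = 1.
R2C2 = 9 − 1 = 8 completes the 9 across.
R3C1 = 11 − 8 = 3 completes the 11 down.
R3C2 = 7 − 3 = 4 completes the 7 across.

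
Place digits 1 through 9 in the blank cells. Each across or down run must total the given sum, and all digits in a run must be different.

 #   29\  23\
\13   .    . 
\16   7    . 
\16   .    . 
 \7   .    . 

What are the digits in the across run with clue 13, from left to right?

8, 5

16 in 2 cells must be {7,9}; 29 in 4 cells must be {5,7,8,9}.
R2C2 = 16 − 7 = 9 completes the 16 across.
R3C1 = 9: the only remaining digit allowed by both the 16 across and the 29 down.
R3C2 = 16 − 9 = 7 completes the 16 across.
R4C1 = 5: the only remaining digit allowed by both the 7 across and the 29 down.
R4C2 = 7 − 5 = 2 completes the 7 across.
R1C1 = 29 − 21 = 8 completes the 29 down.
R1C2 = 13 − 8 = 5 completes the 13 across.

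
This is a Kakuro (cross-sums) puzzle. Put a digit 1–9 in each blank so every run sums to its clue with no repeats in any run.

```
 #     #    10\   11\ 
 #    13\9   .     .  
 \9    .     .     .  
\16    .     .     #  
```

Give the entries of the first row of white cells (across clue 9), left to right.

1, 8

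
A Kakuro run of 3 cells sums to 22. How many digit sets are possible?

2

3 distinct digits from 1–9 sum between 6 and 24.
Enumerating: {5,8,9}, {6,7,9}.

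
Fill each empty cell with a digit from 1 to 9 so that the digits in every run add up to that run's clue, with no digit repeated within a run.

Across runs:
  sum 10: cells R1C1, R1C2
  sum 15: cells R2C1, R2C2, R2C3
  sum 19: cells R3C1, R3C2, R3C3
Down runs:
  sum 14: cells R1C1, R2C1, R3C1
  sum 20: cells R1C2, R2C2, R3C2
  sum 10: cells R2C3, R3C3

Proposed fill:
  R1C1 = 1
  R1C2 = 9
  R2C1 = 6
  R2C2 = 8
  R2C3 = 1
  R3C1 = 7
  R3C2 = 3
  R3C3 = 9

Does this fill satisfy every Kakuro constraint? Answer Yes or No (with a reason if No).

Yes

Across: 1+9=10; 6+8+1=15; 7+3+9=19. Down: 1+6+7=14; 9+8+3=20; 1+9=10. No digit repeats within any run.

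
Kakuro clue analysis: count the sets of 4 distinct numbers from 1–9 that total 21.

11

4 distinct digits from 1–9 sum between 10 and 30.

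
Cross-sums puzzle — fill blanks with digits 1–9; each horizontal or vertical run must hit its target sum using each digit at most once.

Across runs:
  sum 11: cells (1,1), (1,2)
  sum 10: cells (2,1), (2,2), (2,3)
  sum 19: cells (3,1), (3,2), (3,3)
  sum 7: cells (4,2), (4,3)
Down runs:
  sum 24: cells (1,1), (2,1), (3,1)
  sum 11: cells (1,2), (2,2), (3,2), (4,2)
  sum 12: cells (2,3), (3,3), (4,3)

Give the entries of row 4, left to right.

3, 4

24 in 3 cells must be {7,8,9}; 11 in 4 cells must be {1,2,3,5}.
Only 7 fits (2,1) under both its across sum 10 and down sum 24.
Nothing is forced directly, so branch on (1,1), whose candidates are 8 or 9. If (1,1) = 8: that forces (1,2) = 3, (3,1) = 9, (3,2) = 2, (3,3) = 8, (2,2) = 1, after which (2,3) would have to be in {2} for the 10 across but in {1,3} for the 12 down — contradiction. So (1,1) = 9.
(1,2) = 11 − 9 = 2 completes the 11 across.
(2,2) = 1: the only remaining digit allowed by both the 10 across and the 11 down.
(2,3) = 10 − 8 = 2 completes the 10 across.
(3,1) = 24 − 16 = 8 completes the 24 down.
Given what's placed, (3,2) must be 5 to fit the 19 across and 11 down.
(3,3) = 19 − 13 = 6 completes the 19 across.
(4,2) = 11 − 8 = 3 completes the 11 down.
(4,3) = 7 − 3 = 4 completes the 7 across.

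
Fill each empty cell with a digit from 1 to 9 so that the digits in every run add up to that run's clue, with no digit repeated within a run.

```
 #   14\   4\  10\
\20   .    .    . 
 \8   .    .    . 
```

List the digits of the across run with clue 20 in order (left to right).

9 3 8

4 in 2 cells must be {1,3}.
The 20 across and the 4 down share only 3, so R1C2 = 3.
The 8 across and the 14 down share only 5, so R2C1 = 5.
R2C2 = 4 − 3 = 1 completes the 4 down.
R2C3 = 8 − 6 = 2 completes the 8 across.
R1C1 = 14 − 5 = 9 completes the 14 down.
R1C3 = 20 − 12 = 8 completes the 20 across.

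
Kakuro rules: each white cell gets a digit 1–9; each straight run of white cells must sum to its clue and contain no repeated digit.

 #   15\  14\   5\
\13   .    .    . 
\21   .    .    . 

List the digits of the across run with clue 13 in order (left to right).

7, 5, 1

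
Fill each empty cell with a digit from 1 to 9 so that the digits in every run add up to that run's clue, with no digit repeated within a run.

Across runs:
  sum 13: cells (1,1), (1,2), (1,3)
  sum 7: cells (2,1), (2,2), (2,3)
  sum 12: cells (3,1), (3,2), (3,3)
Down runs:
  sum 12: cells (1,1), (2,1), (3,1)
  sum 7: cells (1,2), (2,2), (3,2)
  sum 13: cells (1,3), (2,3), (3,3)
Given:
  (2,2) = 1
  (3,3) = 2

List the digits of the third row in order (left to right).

6 4 2

7 in 3 cells must be {1,2,4}.
Given what's placed, (2,3) must be 4 to fit the 7 across and 13 down.
(3,2) = 4: the only remaining digit allowed by both the 12 across and the 7 down.
(1,2) = 7 − 5 = 2 completes the 7 down.
(1,3) = 13 − 6 = 7 completes the 13 down.
(2,1) = 7 − 5 = 2 completes the 7 across.
(3,1) = 12 − 6 = 6 completes the 12 across.
(1,1) = 13 − 9 = 4 completes the 13 across.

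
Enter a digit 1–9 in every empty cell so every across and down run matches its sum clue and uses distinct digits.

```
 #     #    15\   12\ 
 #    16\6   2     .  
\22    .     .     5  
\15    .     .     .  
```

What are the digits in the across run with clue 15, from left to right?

7 5 3

16 in 2 cells must be {7,9}.
R1C3 = 6 − 2 = 4 completes the 6 across.
R2C1 = 9: the only remaining digit allowed by both the 22 across and the 16 down.
R2C2 = 22 − 14 = 8 completes the 22 across.
R3C1 = 16 − 9 = 7 completes the 16 down.
R3C2 = 15 − 10 = 5 completes the 15 down.
R3C3 = 15 − 12 = 3 completes the 15 across.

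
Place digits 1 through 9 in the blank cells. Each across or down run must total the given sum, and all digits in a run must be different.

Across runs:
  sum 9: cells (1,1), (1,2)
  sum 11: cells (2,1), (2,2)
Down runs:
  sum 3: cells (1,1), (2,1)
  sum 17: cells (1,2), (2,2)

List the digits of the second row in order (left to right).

3 in 2 cells must be {1,2}; 17 in 2 cells must be {8,9}.
The 9 across and the 17 down share only 8, so (1,2) = 8.
The 11 across and the 3 down share only 2, so (2,1) = 2.
(2,2) = 11 − 2 = 9 completes the 11 across.
(1,1) = 9 − 8 = 1 completes the 9 across.

2, 9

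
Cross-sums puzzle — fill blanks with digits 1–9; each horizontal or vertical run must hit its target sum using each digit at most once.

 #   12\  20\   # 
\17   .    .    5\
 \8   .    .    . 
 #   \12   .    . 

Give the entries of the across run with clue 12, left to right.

8 4

17 in 2 cells must be {8,9}.
Nothing is forced directly, so branch on R1C1, whose candidates are 8 or 9. If R1C1 = 9: that forces R1C2 = 8, R2C1 = 3, after which R2C2 would have to be in {1,4} for the 8 across but in {3,5,7,9} for the 20 down — contradiction. So R1C1 = 8.
R1C2 = 17 − 8 = 9 completes the 17 across.
R2C1 = 12 − 8 = 4 completes the 12 down.
R2C2 = 3: the only remaining digit allowed by both the 8 across and the 20 down.
R2C3 = 8 − 7 = 1 completes the 8 across.
R3C2 = 20 − 12 = 8 completes the 20 down.
R3C3 = 12 − 8 = 4 completes the 12 across.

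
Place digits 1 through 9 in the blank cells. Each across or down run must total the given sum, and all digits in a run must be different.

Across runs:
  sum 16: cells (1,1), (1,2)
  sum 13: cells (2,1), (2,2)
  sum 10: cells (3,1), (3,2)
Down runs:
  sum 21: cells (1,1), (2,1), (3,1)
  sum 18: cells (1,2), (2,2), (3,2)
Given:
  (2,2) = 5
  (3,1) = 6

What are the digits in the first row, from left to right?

16 in 2 cells must be {7,9}.
(1,1) = 7: the only remaining digit allowed by both the 16 across and the 21 down.
(1,2) = 16 − 7 = 9 completes the 16 across.
(2,1) = 13 − 5 = 8 completes the 13 across.
(3,2) = 10 − 6 = 4 completes the 10 across.

7 9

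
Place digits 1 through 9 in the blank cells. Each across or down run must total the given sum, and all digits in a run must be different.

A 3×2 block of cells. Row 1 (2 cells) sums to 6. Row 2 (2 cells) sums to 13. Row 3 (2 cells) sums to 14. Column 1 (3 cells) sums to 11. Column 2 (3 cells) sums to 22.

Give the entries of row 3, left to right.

The 6 across and the 22 down share only 5, so (1,2) = 5.
(1,1) = 6 − 5 = 1 completes the 6 across.
Nothing is forced directly, so branch on (2,2), whose candidates are 8 or 9. If (2,2) = 8: then (2,1) would have to be in {5} for the 13 across but in {2,3,4,6,7,8} for the 11 down — contradiction. So (2,2) = 9.
(2,1) = 13 − 9 = 4 completes the 13 across.
(3,1) = 11 − 5 = 6 completes the 11 down.
(3,2) = 14 − 6 = 8 completes the 14 across.

6, 8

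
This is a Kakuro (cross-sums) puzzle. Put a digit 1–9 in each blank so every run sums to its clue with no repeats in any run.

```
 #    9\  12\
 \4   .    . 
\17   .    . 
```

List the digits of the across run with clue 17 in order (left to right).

4 in 2 cells must be {1,3}; 17 in 2 cells must be {8,9}.
The 4 across and the 12 down share only 3, so R1C2 = 3.
The 17 across and the 9 down share only 8, so R2C1 = 8.
R2C2 = 17 − 8 = 9 completes the 17 across.
R1C1 = 4 − 3 = 1 completes the 4 across.

8 9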